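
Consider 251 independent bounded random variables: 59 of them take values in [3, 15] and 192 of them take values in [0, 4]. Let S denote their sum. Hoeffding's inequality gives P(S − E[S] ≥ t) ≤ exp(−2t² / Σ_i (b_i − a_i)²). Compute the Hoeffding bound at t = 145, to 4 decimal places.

Σ(b_i − a_i)² = 59·12² + 192·4² = 11568.
Exponent = 2·145² / 11568 = 3.63503.
Bound = exp(−3.63503) = 0.02638.

0.0264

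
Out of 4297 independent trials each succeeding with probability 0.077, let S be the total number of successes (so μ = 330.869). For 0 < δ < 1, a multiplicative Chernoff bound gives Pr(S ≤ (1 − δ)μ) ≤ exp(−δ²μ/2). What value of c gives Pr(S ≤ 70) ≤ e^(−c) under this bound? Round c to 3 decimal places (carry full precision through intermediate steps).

Write 70 = (1 − δ)μ, so δ = 1 − 70/330.869 = 0.7884359…
Then the exponent is δ²μ/2 = (μ − 70)²/(2μ) = 102.839243.

102.839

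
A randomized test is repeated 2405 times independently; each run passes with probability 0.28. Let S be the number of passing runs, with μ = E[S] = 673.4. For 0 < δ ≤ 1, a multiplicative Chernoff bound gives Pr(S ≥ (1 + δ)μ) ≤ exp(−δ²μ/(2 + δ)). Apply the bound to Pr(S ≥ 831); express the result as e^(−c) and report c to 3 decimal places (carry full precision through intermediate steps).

16.510

Write 831 = (1 + δ)μ, so δ = 831/673.4 − 1 = 0.2340362…
Then the exponent is δ²μ/(2 + δ) = (831 − μ)² / (μ·(2 + δ)) = 16.510077.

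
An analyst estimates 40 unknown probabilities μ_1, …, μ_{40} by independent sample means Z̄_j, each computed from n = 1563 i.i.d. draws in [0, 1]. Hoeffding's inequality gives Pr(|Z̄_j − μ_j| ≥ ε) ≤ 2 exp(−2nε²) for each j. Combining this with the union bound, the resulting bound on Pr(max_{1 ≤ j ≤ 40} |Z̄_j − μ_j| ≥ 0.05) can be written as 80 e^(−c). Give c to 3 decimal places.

Union bound over the 40 events: Pr(max_{1 ≤ j ≤ 40} |Z̄_j − μ_j| ≥ 0.05) ≤ 40·2·exp(−2nε²) = 80 exp(−2·1563·0.05²).
So c = 2·1563·0.05² = 7.8150.

7.815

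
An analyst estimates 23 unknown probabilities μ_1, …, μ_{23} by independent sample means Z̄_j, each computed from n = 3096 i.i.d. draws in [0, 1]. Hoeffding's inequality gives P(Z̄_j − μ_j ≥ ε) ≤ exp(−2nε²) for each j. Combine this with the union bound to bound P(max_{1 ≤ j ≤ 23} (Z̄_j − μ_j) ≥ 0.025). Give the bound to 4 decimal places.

0.4797

Per-experiment Hoeffding bound: exp(−2·3096·0.025²) = exp(−3.87000) = 0.020858.
Union bound over 23 events: 23·0.020858 = 0.47974.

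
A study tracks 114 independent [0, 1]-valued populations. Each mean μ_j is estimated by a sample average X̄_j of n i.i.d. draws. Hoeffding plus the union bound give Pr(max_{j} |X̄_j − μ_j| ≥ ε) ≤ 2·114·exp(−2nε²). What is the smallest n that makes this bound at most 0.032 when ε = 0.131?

259

Need 2·114·exp(−2nε²) ≤ 0.032, i.e. exp(−2nε²) ≤ 0.032/228.
So 2nε² ≥ ln(228/0.032) = 8.871365.
Hence n ≥ 8.871365/(2·0.131²) = 258.475.
The smallest integer n is 259.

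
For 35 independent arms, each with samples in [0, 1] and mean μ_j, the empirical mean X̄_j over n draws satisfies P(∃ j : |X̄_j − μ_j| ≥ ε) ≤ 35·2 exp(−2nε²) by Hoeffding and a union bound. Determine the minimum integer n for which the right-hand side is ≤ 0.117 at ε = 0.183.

Need 2·35·exp(−2nε²) ≤ 0.117, i.e. exp(−2nε²) ≤ 0.117/70.
So 2nε² ≥ ln(70/0.117) = 6.394077.
Hence n ≥ 6.394077/(2·0.183²) = 95.465.
The smallest integer n is 96.

96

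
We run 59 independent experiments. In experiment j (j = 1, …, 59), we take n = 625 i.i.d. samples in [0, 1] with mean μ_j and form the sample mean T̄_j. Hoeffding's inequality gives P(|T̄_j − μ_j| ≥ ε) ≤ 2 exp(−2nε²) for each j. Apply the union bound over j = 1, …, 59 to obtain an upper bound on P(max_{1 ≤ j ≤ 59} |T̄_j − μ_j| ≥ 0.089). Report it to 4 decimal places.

0.0059

Per-experiment Hoeffding bound: 2·exp(−2·625·0.089²) = 2·exp(−9.90125) = 0.00010022.
Union bound over 59 events: 59·0.00010022 = 0.00591.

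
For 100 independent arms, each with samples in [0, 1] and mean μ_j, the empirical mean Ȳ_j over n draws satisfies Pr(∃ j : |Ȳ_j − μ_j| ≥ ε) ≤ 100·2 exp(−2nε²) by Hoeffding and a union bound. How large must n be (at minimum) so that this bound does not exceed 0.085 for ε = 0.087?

513

Need 2·100·exp(−2nε²) ≤ 0.085, i.e. exp(−2nε²) ≤ 0.085/200.
So 2nε² ≥ ln(200/0.085) = 7.763421.
Hence n ≥ 7.763421/(2·0.087²) = 512.843.
The smallest integer n is 513.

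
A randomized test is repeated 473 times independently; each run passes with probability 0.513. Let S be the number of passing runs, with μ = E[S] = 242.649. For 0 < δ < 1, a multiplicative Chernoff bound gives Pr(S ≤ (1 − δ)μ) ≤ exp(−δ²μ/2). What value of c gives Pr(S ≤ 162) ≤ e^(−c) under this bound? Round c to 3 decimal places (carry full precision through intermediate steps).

Write 162 = (1 − δ)μ, so δ = 1 − 162/242.649 = 0.332369…
Then the exponent is δ²μ/2 = (μ − 162)²/(2μ) = 13.402613.

13.403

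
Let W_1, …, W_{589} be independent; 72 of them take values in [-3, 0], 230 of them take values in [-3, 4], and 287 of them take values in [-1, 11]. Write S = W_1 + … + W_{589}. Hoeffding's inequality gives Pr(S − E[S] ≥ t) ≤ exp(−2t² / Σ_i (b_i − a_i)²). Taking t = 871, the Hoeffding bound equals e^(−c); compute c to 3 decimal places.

Σ(b_i − a_i)² = 72·3² + 230·7² + 287·12² = 53246.
c = 2t² / 53246 = 2·871² / 53246 = 28.4957.

28.496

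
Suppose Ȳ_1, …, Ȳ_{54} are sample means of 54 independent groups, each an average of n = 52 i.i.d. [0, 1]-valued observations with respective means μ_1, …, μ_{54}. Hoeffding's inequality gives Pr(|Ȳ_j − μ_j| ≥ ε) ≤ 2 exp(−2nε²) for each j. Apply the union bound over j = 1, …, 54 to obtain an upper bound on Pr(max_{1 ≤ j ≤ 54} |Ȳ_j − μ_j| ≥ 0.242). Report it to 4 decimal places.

0.2445

Per-experiment Hoeffding bound: 2·exp(−2·52·0.242²) = 2·exp(−6.09066) = 0.0045278.
Union bound over 54 events: 54·0.0045278 = 0.24450.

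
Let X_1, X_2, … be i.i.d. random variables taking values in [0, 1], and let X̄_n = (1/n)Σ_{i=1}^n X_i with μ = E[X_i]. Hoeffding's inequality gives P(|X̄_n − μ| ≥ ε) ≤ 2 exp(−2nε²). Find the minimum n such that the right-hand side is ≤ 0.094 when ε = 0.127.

Require 2·exp(−2nε²) ≤ 0.094, i.e. 2nε² ≥ ln(2/0.094) = 3.057608.
So n ≥ 3.057608 / (2·0.127²) = 94.786.
The smallest integer n is 95.

95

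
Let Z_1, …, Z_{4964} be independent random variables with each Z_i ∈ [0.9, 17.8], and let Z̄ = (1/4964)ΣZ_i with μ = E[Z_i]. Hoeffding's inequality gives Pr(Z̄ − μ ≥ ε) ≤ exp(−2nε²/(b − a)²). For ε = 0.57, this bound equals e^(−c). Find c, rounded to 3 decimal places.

11.294

c = 2nε²/(b − a)² = 2·4964·0.57² / 16.9² = 11.2937.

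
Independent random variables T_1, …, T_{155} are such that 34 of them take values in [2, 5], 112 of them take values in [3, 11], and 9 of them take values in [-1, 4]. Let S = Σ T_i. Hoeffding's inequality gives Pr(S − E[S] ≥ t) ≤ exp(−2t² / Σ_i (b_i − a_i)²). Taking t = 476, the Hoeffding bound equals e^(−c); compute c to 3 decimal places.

Σ(b_i − a_i)² = 34·3² + 112·8² + 9·5² = 7699.
c = 2t² / 7699 = 2·476² / 7699 = 58.8586.

58.859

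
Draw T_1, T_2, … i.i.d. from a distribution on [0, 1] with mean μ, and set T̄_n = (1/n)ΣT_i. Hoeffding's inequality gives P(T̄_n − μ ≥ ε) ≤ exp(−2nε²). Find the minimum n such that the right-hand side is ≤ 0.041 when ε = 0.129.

96

Require exp(−2nε²) ≤ 0.041, i.e. 2nε² ≥ ln(1/0.041) = 3.194183.
So n ≥ 3.194183 / (2·0.129²) = 95.973.
The smallest integer n is 96.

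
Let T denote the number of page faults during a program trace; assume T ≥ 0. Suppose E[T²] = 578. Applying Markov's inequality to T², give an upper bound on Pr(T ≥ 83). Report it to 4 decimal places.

Since T ≥ 0, the event {T ≥ 83} is the same as {T² ≥ 6889}.
Markov's inequality applied to T² gives Pr(T² ≥ 6889) ≤ E[T²]/6889 = 578/6889 = 0.0839.

0.0839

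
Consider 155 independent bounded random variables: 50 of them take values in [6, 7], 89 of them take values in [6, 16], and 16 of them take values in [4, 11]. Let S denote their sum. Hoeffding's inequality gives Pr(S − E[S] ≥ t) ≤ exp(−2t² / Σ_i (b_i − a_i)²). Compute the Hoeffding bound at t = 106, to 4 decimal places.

0.0994

Σ(b_i − a_i)² = 50·1² + 89·10² + 16·7² = 9734.
Exponent = 2·106² / 9734 = 2.30861.
Bound = exp(−2.30861) = 0.09940.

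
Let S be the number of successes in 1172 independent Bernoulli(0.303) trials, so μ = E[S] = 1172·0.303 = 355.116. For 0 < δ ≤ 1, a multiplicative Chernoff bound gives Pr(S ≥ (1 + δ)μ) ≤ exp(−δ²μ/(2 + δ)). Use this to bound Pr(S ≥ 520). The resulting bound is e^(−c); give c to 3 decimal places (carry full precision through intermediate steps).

31.066

Write 520 = (1 + δ)μ, so δ = 520/355.116 − 1 = 0.4643103…
Then the exponent is δ²μ/(2 + δ) = (520 − μ)² / (μ·(2 + δ)) = 31.066434.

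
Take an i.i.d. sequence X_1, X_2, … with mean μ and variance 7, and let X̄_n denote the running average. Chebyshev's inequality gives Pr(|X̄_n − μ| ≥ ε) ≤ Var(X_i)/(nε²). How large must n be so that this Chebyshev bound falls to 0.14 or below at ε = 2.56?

8

Require 7/(n·2.56²) ≤ 0.14, i.e. n ≥ 7/(0.14·2.56²) = 7.629.
The smallest integer n is 8.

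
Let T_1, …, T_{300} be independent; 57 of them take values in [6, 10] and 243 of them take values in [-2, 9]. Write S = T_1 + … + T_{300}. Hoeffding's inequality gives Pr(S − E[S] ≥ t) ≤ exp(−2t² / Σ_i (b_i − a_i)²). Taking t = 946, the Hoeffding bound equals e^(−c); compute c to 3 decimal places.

59.041

Σ(b_i − a_i)² = 57·4² + 243·11² = 30315.
c = 2t² / 30315 = 2·946² / 30315 = 59.0411.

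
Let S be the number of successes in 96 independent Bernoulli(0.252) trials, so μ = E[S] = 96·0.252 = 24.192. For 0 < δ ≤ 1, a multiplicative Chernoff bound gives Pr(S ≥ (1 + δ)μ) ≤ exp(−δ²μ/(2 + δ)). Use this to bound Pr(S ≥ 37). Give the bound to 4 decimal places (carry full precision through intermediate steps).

Write 37 = (1 + δ)μ, so δ = 37/24.192 − 1 = 0.5294312…
Then the exponent is δ²μ/(2 + δ) = (37 − μ)² / (μ·(2 + δ)) = 2.680822.
Bound = exp(−2.680822) = 0.06851.

0.0685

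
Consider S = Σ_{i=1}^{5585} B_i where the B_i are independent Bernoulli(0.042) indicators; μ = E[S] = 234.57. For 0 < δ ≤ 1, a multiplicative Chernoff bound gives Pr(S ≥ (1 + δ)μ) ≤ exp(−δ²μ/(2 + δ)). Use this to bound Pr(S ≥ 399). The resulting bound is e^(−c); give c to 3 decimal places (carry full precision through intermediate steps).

42.674

Write 399 = (1 + δ)μ, so δ = 399/234.57 − 1 = 0.7009848…
Then the exponent is δ²μ/(2 + δ) = (399 − μ)² / (μ·(2 + δ)) = 42.674408.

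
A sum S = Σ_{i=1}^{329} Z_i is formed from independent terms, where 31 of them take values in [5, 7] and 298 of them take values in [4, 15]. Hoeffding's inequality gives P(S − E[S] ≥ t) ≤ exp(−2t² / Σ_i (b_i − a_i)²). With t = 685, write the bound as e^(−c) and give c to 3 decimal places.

Σ(b_i − a_i)² = 31·2² + 298·11² = 36182.
c = 2t² / 36182 = 2·685² / 36182 = 25.9369.

25.937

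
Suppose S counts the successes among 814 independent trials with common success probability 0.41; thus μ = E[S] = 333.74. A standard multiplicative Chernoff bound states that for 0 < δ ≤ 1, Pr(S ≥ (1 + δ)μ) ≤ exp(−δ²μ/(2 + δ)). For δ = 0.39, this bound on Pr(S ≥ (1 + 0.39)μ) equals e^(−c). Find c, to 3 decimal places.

c = δ²μ/(2 + δ) = 0.39²·333.74/(2 + 0.39) = 21.2393.

21.239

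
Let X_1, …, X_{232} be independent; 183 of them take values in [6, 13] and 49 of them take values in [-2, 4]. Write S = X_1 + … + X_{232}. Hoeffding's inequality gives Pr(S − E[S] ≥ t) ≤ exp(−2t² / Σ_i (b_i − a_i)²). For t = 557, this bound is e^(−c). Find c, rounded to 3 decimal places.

57.823

Σ(b_i − a_i)² = 183·7² + 49·6² = 10731.
c = 2t² / 10731 = 2·557² / 10731 = 57.8229.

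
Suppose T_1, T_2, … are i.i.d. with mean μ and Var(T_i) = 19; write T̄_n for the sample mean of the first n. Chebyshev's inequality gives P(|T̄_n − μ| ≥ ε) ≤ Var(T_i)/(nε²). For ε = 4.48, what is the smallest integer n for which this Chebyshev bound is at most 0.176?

6

Require 19/(n·4.48²) ≤ 0.176, i.e. n ≥ 19/(0.176·4.48²) = 5.379.
The smallest integer n is 6.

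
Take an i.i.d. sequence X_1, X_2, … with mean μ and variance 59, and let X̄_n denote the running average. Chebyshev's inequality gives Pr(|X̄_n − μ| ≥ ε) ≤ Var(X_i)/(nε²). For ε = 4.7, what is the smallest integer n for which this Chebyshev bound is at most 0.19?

Require 59/(n·4.7²) ≤ 0.19, i.e. n ≥ 59/(0.19·4.7²) = 14.057.
The smallest integer n is 15.

15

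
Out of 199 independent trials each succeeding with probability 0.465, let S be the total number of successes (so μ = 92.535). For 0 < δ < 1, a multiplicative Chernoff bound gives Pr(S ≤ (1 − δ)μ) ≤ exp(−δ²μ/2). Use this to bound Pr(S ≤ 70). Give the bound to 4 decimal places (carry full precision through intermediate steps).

Write 70 = (1 − δ)μ, so δ = 1 − 70/92.535 = 0.2435295…
Then the exponent is δ²μ/2 = (μ − 70)²/(2μ) = 2.743968.
Bound = exp(−2.743968) = 0.06431.

0.0643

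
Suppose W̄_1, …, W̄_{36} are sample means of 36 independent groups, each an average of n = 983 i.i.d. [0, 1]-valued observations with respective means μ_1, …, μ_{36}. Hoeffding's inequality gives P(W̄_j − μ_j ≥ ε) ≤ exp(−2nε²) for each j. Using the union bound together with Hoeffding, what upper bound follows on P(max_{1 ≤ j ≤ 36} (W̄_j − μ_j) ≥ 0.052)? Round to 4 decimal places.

Per-experiment Hoeffding bound: exp(−2·983·0.052²) = exp(−5.31606) = 0.004912.
Union bound over 36 events: 36·0.004912 = 0.17683.

0.1768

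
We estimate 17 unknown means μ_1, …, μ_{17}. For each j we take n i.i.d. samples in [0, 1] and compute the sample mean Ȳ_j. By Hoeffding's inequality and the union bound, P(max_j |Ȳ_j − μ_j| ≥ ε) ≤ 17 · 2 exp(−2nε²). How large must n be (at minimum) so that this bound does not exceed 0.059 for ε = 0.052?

1176

Need 2·17·exp(−2nε²) ≤ 0.059, i.e. exp(−2nε²) ≤ 0.059/34.
So 2nε² ≥ ln(34/0.059) = 6.356578.
Hence n ≥ 6.356578/(2·0.052²) = 1175.403.
The smallest integer n is 1176.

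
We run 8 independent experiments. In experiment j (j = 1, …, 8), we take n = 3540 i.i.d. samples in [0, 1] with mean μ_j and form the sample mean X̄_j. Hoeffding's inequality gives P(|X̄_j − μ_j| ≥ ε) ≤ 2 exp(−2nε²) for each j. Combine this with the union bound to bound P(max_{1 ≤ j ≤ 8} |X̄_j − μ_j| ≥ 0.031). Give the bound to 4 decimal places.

0.0178

Per-experiment Hoeffding bound: 2·exp(−2·3540·0.031²) = 2·exp(−6.80388) = 0.0022189.
Union bound over 8 events: 8·0.0022189 = 0.01775.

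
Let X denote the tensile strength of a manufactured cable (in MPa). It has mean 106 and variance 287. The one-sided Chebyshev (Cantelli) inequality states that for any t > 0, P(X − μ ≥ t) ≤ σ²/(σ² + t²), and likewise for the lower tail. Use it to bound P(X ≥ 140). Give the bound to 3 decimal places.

Here σ² = 287 and t = 34, so σ² + t² = 1443.
Cantelli's bound: 287/1443 = 0.1989.

0.199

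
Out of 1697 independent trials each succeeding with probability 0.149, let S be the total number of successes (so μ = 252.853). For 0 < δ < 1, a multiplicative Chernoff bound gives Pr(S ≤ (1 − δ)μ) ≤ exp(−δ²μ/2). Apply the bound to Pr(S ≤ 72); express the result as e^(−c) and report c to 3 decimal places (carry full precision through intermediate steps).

Write 72 = (1 − δ)μ, so δ = 1 − 72/252.853 = 0.7152496…
Then the exponent is δ²μ/2 = (μ − 72)²/(2μ) = 64.677515.

64.678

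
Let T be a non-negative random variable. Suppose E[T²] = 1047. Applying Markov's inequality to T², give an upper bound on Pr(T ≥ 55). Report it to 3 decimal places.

0.346

Since T ≥ 0, the event {T ≥ 55} is the same as {T² ≥ 3025}.
Markov's inequality applied to T² gives Pr(T² ≥ 3025) ≤ E[T²]/3025 = 1047/3025 = 0.3461.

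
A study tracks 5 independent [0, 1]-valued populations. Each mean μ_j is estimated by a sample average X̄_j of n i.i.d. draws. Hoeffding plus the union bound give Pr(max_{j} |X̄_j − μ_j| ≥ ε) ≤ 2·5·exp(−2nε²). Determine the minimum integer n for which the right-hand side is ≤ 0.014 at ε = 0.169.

116

Need 2·5·exp(−2nε²) ≤ 0.014, i.e. exp(−2nε²) ≤ 0.014/10.
So 2nε² ≥ ln(10/0.014) = 6.571283.
Hence n ≥ 6.571283/(2·0.169²) = 115.039.
The smallest integer n is 116.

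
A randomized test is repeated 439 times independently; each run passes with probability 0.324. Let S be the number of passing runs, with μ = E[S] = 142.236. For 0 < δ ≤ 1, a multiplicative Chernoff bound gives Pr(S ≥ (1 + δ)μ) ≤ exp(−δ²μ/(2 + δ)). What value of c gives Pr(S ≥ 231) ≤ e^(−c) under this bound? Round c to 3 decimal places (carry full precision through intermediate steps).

Write 231 = (1 + δ)μ, so δ = 231/142.236 − 1 = 0.6240614…
Then the exponent is δ²μ/(2 + δ) = (231 − μ)² / (μ·(2 + δ)) = 21.110096.

21.110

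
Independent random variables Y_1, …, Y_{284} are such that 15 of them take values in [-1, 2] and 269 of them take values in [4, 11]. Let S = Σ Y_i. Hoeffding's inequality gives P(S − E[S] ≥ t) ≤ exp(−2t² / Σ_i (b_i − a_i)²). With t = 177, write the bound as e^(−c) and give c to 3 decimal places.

Σ(b_i − a_i)² = 15·3² + 269·7² = 13316.
c = 2t² / 13316 = 2·177² / 13316 = 4.7055.

4.705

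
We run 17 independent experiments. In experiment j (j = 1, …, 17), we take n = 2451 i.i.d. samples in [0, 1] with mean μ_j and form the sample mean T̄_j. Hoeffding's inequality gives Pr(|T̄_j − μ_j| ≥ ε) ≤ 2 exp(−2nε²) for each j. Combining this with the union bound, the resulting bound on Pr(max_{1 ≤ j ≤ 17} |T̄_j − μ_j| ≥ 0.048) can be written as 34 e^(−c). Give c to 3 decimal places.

11.294

Union bound over the 17 events: Pr(max_{1 ≤ j ≤ 17} |T̄_j − μ_j| ≥ 0.048) ≤ 17·2·exp(−2nε²) = 34 exp(−2·2451·0.048²).
So c = 2·2451·0.048² = 11.2942.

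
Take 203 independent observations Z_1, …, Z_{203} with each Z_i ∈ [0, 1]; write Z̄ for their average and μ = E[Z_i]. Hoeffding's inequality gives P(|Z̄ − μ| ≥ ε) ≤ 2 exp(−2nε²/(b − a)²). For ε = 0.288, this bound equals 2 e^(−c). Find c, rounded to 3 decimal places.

33.675

c = 2nε²/(b − a)² = 2·203·0.288² / 1² = 33.6753.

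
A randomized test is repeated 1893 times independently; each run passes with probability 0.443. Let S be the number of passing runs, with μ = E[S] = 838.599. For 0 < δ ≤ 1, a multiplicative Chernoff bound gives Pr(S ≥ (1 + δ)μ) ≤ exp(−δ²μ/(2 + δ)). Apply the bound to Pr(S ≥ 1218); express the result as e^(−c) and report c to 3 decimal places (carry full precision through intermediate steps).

69.992

Write 1218 = (1 + δ)μ, so δ = 1218/838.599 − 1 = 0.4524224…
Then the exponent is δ²μ/(2 + δ) = (1218 − μ)² / (μ·(2 + δ)) = 69.991826.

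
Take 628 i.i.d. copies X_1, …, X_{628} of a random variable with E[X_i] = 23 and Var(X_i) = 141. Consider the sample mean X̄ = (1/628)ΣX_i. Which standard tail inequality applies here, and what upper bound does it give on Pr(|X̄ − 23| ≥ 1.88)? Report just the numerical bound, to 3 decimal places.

0.064

With mean and variance of each term known, Chebyshev's inequality bounds the deviation of the sum (or sample mean).
Var(X̄) = Var(X_i)/n = 141/628 = 0.22452.
Chebyshev: Pr(|X̄ − 23| ≥ 1.88) ≤ Var(X̄)/(1.88)² = 141/(628·1.88²) = 0.0635.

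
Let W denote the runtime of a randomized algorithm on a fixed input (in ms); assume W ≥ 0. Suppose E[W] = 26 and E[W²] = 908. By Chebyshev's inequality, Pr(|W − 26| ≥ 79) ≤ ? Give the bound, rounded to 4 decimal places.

Var(W) = E[W²] − (E[W])² = 908 − 676 = 232.
Chebyshev's inequality: Pr(|W − μ| ≥ t) ≤ Var(W)/t² = 232/6241 = 0.0372.

0.0372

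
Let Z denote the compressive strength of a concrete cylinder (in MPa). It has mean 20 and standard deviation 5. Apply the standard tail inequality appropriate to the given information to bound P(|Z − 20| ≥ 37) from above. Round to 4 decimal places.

Mean and variance are known, so Chebyshev's inequality applies.
Chebyshev: P(|Z − μ| ≥ t) ≤ Var(Z)/t².
Var(Z) = σ² = 5² = 25.
Bound = 25 / 1369 = 0.0183.

0.0183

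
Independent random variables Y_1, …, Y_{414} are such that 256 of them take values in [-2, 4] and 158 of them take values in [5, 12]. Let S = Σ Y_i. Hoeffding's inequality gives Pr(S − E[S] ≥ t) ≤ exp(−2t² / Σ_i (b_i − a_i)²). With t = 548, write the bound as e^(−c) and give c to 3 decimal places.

35.417

Σ(b_i − a_i)² = 256·6² + 158·7² = 16958.
c = 2t² / 16958 = 2·548² / 16958 = 35.4174.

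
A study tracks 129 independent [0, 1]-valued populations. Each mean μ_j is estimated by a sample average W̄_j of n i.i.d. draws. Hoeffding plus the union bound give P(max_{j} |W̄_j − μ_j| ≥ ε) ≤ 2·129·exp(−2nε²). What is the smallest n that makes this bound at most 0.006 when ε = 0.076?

924

Need 2·129·exp(−2nε²) ≤ 0.006, i.e. exp(−2nε²) ≤ 0.006/258.
So 2nε² ≥ ln(258/0.006) = 10.668955.
Hence n ≥ 10.668955/(2·0.076²) = 923.559.
The smallest integer n is 924.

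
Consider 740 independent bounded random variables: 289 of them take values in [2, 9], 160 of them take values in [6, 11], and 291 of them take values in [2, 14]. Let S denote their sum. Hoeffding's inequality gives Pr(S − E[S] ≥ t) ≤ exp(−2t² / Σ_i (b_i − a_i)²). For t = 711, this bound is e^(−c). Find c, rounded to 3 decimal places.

Σ(b_i − a_i)² = 289·7² + 160·5² + 291·12² = 60065.
c = 2t² / 60065 = 2·711² / 60065 = 16.8325.

16.832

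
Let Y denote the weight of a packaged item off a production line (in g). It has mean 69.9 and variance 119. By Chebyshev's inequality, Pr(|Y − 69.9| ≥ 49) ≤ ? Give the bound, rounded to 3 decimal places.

0.050

Chebyshev: Pr(|Y − μ| ≥ t) ≤ Var(Y)/t².
Bound = 119 / 2401 = 0.0496.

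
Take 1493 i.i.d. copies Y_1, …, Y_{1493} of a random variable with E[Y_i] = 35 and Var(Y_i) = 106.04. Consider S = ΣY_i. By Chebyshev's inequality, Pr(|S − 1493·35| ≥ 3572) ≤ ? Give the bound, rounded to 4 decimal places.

0.0124

Var(S) = n·Var(Y_i) = 1493·106.04 = 158317.72.
Chebyshev: Pr(|S − 1493·35| ≥ 3572) ≤ Var(S)/3572² = 158317.72/12759184 = 0.0124.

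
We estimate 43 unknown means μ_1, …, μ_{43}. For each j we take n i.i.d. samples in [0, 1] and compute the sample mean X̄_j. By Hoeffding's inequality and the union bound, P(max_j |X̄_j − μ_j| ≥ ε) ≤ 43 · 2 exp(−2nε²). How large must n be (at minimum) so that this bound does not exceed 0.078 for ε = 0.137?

Need 2·43·exp(−2nε²) ≤ 0.078, i.e. exp(−2nε²) ≤ 0.078/86.
So 2nε² ≥ ln(86/0.078) = 7.005394.
Hence n ≥ 7.005394/(2·0.137²) = 186.621.
The smallest integer n is 187.

187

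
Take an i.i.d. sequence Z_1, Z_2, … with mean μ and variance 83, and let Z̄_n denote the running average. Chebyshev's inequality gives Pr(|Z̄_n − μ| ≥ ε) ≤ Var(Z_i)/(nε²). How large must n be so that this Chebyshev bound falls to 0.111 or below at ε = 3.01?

83

Require 83/(n·3.01²) ≤ 0.111, i.e. n ≥ 83/(0.111·3.01²) = 82.532.
The smallest integer n is 83.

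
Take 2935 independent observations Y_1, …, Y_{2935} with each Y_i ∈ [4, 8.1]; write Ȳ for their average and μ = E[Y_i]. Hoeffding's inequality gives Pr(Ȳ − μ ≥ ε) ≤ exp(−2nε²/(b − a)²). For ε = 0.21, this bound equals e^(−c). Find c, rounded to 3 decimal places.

c = 2nε²/(b − a)² = 2·2935·0.21² / 4.1² = 15.3996.

15.400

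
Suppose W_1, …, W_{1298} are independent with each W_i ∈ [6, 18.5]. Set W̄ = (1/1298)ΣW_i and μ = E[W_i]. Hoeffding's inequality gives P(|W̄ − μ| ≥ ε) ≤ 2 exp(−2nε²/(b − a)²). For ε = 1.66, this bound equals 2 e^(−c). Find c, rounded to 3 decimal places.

c = 2nε²/(b − a)² = 2·1298·1.66² / 12.5² = 45.7826.

45.783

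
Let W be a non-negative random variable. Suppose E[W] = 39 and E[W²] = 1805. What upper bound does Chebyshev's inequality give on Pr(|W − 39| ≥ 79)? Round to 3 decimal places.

0.046

Var(W) = E[W²] − (E[W])² = 1805 − 1521 = 284.
Chebyshev's inequality: Pr(|W − μ| ≥ t) ≤ Var(W)/t² = 284/6241 = 0.0455.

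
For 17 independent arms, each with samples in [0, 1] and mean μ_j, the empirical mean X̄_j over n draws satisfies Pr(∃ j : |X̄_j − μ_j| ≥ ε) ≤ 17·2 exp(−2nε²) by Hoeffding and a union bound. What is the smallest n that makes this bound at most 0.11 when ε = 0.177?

Need 2·17·exp(−2nε²) ≤ 0.11, i.e. exp(−2nε²) ≤ 0.11/34.
So 2nε² ≥ ln(34/0.11) = 5.733635.
Hence n ≥ 5.733635/(2·0.177²) = 91.507.
The smallest integer n is 92.

92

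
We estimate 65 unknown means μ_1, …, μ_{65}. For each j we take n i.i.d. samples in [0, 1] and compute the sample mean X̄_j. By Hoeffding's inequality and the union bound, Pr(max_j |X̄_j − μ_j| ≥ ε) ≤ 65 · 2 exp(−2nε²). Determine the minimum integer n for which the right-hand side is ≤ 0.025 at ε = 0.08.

669

Need 2·65·exp(−2nε²) ≤ 0.025, i.e. exp(−2nε²) ≤ 0.025/130.
So 2nε² ≥ ln(130/0.025) = 8.556414.
Hence n ≥ 8.556414/(2·0.08²) = 668.470.
The smallest integer n is 669.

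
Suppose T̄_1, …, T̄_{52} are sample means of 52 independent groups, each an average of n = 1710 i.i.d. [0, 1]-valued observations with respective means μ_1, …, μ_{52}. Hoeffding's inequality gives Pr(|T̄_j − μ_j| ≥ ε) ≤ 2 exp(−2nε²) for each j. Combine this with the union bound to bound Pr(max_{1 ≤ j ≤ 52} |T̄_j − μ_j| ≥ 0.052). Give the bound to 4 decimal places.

0.0100

Per-experiment Hoeffding bound: 2·exp(−2·1710·0.052²) = 2·exp(−9.24768) = 0.00019267.
Union bound over 52 events: 52·0.00019267 = 0.01002.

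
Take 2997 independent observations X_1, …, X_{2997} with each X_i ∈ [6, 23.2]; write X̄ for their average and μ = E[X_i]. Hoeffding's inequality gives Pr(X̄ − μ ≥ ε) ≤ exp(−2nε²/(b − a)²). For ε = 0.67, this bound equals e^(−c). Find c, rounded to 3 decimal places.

9.095

c = 2nε²/(b − a)² = 2·2997·0.67² / 17.2² = 9.0951.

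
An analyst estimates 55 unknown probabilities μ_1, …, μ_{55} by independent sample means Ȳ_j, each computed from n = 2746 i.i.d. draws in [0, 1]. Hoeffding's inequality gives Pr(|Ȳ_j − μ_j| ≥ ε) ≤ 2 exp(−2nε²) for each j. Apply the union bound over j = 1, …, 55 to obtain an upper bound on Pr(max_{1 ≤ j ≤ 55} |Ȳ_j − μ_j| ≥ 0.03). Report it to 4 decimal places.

0.7848

Per-experiment Hoeffding bound: 2·exp(−2·2746·0.03²) = 2·exp(−4.94280) = 0.014269.
Union bound over 55 events: 55·0.014269 = 0.78481.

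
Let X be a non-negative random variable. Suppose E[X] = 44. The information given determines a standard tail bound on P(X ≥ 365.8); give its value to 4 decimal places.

Only the mean of a non-negative variable is known, so Markov's inequality is the applicable tail bound.
Markov's inequality: for a non-negative random variable, P(X ≥ a) ≤ E[X]/a.
Here E[X] = 44 and a = 365.8, so the bound is 44/365.8 = 0.1203.

0.1203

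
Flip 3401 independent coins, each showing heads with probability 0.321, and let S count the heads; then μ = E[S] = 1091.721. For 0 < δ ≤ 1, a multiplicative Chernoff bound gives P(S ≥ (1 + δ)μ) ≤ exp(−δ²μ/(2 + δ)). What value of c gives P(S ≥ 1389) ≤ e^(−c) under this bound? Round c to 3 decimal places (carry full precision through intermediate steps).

35.625

Write 1389 = (1 + δ)μ, so δ = 1389/1091.721 − 1 = 0.2723031…
Then the exponent is δ²μ/(2 + δ) = (1389 − μ)² / (μ·(2 + δ)) = 35.624645.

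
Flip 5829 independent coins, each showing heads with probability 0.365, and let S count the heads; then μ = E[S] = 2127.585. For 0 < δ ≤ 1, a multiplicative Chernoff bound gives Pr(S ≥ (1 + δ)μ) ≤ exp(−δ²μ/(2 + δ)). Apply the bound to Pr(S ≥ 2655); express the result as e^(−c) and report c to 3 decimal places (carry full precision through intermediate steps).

Write 2655 = (1 + δ)μ, so δ = 2655/2127.585 − 1 = 0.2478937…
Then the exponent is δ²μ/(2 + δ) = (2655 − μ)² / (μ·(2 + δ)) = 58.162392.

58.162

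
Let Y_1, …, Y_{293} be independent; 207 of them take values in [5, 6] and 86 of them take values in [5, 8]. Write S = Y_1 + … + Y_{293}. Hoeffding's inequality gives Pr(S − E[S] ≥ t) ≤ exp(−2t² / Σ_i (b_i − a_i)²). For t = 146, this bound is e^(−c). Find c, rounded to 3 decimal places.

43.458

Σ(b_i − a_i)² = 207·1² + 86·3² = 981.
c = 2t² / 981 = 2·146² / 981 = 43.4577.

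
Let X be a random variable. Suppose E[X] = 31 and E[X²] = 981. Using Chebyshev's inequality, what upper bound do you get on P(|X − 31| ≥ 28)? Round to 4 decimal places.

0.0255

Var(X) = E[X²] − (E[X])² = 981 − 961 = 20.
Chebyshev's inequality: P(|X − μ| ≥ t) ≤ Var(X)/t² = 20/784 = 0.0255.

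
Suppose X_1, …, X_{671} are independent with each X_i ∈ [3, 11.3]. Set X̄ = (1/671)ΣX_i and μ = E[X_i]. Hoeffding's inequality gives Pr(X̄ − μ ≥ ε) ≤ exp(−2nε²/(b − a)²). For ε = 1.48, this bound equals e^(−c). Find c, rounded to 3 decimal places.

42.670

c = 2nε²/(b − a)² = 2·671·1.48² / 8.3² = 42.6697.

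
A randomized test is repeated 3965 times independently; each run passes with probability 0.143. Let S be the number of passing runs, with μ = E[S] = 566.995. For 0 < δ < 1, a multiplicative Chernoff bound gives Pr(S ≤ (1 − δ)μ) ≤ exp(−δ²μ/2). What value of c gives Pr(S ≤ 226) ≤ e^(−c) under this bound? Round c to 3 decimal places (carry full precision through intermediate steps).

Write 226 = (1 − δ)μ, so δ = 1 − 226/566.995 = 0.6014074…
Then the exponent is δ²μ/2 = (μ − 226)²/(2μ) = 102.538462.

102.538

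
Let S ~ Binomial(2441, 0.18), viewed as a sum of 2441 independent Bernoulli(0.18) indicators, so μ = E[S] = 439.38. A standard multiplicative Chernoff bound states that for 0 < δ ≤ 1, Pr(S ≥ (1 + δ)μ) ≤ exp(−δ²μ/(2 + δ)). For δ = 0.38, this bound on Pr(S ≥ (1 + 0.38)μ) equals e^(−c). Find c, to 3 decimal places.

c = δ²μ/(2 + δ) = 0.38²·439.38/(2 + 0.38) = 26.6582.

26.658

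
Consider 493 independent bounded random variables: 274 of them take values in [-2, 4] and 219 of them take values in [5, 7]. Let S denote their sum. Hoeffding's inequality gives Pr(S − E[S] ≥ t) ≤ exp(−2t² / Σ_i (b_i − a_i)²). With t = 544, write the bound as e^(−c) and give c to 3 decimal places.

Σ(b_i − a_i)² = 274·6² + 219·2² = 10740.
c = 2t² / 10740 = 2·544² / 10740 = 55.1091.

55.109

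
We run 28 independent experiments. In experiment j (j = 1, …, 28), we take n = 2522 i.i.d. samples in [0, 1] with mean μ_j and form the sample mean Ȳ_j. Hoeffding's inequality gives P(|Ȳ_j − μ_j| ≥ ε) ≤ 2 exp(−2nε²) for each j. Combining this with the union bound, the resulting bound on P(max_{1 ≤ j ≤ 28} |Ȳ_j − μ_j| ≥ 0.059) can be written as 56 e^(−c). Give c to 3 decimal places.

Union bound over the 28 events: P(max_{1 ≤ j ≤ 28} |Ȳ_j − μ_j| ≥ 0.059) ≤ 28·2·exp(−2nε²) = 56 exp(−2·2522·0.059²).
So c = 2·2522·0.059² = 17.5582.

17.558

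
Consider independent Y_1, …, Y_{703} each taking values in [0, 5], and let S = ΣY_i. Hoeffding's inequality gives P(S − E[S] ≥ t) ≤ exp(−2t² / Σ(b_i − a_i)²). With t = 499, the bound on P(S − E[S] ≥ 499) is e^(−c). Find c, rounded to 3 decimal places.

28.336

Σ(b_i − a_i)² = 703·(5)² = 17575.
c = 2t²/17575 = 2·499²/17575 = 28.3358.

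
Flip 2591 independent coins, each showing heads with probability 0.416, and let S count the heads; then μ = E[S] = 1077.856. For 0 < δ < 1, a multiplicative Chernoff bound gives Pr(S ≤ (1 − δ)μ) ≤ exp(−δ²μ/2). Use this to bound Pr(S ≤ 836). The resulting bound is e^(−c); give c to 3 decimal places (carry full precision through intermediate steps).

27.135

Write 836 = (1 − δ)μ, so δ = 1 − 836/1077.856 = 0.2243862…
Then the exponent is δ²μ/2 = (μ − 836)²/(2μ) = 27.134573.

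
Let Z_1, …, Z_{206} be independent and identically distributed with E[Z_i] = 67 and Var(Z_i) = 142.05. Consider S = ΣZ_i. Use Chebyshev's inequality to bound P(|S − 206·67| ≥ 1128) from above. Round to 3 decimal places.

0.023

Var(S) = n·Var(Z_i) = 206·142.05 = 29262.3.
Chebyshev: P(|S − 206·67| ≥ 1128) ≤ Var(S)/1128² = 29262.3/1272384 = 0.0230.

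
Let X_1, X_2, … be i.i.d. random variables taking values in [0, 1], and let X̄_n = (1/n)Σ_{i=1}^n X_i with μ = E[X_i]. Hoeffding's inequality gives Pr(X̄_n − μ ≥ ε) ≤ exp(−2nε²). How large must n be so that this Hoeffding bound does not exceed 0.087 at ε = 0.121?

Require exp(−2nε²) ≤ 0.087, i.e. 2nε² ≥ ln(1/0.087) = 2.441847.
So n ≥ 2.441847 / (2·0.121²) = 83.391.
The smallest integer n is 84.

84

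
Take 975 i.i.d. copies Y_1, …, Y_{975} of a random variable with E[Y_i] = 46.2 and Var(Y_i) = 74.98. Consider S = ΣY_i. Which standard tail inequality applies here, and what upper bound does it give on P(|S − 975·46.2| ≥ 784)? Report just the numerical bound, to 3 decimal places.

0.119

With mean and variance of each term known, Chebyshev's inequality bounds the deviation of the sum (or sample mean).
Var(S) = n·Var(Y_i) = 975·74.98 = 73105.5.
Chebyshev: P(|S − 975·46.2| ≥ 784) ≤ Var(S)/784² = 73105.5/614656 = 0.1189.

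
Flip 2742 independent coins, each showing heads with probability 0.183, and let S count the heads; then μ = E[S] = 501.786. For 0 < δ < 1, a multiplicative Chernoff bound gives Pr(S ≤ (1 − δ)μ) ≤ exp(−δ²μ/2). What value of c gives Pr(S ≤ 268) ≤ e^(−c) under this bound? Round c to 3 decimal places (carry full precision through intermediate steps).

Write 268 = (1 − δ)μ, so δ = 1 − 268/501.786 = 0.4659078…
Then the exponent is δ²μ/2 = (μ − 268)²/(2μ) = 54.461358.

54.461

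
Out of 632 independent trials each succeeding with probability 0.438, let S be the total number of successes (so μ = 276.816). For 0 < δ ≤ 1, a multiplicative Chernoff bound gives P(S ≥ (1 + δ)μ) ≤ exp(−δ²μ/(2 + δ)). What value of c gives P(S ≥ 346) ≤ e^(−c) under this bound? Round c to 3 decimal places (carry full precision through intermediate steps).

7.685

Write 346 = (1 + δ)μ, so δ = 346/276.816 − 1 = 0.2499277…
Then the exponent is δ²μ/(2 + δ) = (346 − μ)² / (μ·(2 + δ)) = 7.685136.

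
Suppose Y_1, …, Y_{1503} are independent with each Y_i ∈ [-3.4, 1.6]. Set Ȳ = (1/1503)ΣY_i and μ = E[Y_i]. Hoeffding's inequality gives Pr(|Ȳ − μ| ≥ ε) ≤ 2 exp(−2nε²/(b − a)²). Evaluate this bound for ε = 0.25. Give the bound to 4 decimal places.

Exponent: 2nε²/(b − a)² = 2·1503·0.25² / 5² = 7.51500.
Bound = 2·exp(−7.51500) = 0.00109.

0.0011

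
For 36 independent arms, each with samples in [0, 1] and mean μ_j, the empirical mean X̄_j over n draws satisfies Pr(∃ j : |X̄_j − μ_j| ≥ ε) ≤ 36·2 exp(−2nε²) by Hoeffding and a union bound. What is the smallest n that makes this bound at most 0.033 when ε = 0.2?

97

Need 2·36·exp(−2nε²) ≤ 0.033, i.e. exp(−2nε²) ≤ 0.033/72.
So 2nε² ≥ ln(72/0.033) = 7.687914.
Hence n ≥ 7.687914/(2·0.2²) = 96.099.
The smallest integer n is 97.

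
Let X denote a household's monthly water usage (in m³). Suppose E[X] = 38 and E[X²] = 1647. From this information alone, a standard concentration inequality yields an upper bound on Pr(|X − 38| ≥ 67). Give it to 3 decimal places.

0.045

The first two moments determine the variance, so Chebyshev's inequality is the sharpest standard bound available.
Var(X) = E[X²] − (E[X])² = 1647 − 1444 = 203.
Chebyshev's inequality: Pr(|X − μ| ≥ t) ≤ Var(X)/t² = 203/4489 = 0.0452.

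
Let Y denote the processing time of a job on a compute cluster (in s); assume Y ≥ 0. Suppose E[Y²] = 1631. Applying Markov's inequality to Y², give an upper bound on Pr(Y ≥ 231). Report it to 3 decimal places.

Since Y ≥ 0, the event {Y ≥ 231} is the same as {Y² ≥ 53361}.
Markov's inequality applied to Y² gives Pr(Y² ≥ 53361) ≤ E[Y²]/53361 = 1631/53361 = 0.0306.

0.031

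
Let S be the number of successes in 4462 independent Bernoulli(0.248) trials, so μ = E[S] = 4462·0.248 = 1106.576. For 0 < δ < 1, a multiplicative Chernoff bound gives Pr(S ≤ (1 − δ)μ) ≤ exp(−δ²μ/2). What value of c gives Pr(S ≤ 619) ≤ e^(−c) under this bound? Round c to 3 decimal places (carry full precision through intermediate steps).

Write 619 = (1 − δ)μ, so δ = 1 − 619/1106.576 = 0.4406168…
Then the exponent is δ²μ/2 = (μ − 619)²/(2μ) = 107.417094.

107.417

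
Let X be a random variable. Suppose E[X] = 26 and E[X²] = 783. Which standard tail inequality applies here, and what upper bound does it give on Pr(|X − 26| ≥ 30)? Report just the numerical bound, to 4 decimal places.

The first two moments determine the variance, so Chebyshev's inequality is the sharpest standard bound available.
Var(X) = E[X²] − (E[X])² = 783 − 676 = 107.
Chebyshev's inequality: Pr(|X − μ| ≥ t) ≤ Var(X)/t² = 107/900 = 0.1189.

0.1189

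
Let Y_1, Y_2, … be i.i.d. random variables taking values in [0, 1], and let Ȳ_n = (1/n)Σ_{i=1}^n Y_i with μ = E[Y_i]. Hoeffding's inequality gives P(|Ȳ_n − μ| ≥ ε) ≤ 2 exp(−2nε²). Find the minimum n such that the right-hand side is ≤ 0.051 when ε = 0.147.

Require 2·exp(−2nε²) ≤ 0.051, i.e. 2nε² ≥ ln(2/0.051) = 3.669077.
So n ≥ 3.669077 / (2·0.147²) = 84.897.
The smallest integer n is 85.

85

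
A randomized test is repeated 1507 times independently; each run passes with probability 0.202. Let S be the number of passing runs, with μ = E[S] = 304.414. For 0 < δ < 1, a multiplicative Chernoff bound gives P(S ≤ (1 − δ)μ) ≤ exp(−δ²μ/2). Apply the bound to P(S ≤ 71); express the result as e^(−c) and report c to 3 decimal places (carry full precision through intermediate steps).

89.487

Write 71 = (1 − δ)μ, so δ = 1 − 71/304.414 = 0.766765…
Then the exponent is δ²μ/2 = (μ − 71)²/(2μ) = 89.486843.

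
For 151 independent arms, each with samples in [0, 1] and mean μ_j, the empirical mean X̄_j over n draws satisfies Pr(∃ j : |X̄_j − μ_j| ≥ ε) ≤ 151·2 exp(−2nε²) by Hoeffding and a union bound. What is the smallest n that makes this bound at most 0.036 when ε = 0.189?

Need 2·151·exp(−2nε²) ≤ 0.036, i.e. exp(−2nε²) ≤ 0.036/302.
So 2nε² ≥ ln(302/0.036) = 9.034663.
Hence n ≥ 9.034663/(2·0.189²) = 126.462.
The smallest integer n is 127.

127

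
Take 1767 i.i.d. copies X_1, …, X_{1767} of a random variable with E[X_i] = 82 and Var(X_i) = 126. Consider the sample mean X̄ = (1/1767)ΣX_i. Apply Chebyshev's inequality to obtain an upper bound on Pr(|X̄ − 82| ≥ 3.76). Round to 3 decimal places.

Var(X̄) = Var(X_i)/n = 126/1767 = 0.071307.
Chebyshev: Pr(|X̄ − 82| ≥ 3.76) ≤ Var(X̄)/(3.76)² = 126/(1767·3.76²) = 0.0050.

0.005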